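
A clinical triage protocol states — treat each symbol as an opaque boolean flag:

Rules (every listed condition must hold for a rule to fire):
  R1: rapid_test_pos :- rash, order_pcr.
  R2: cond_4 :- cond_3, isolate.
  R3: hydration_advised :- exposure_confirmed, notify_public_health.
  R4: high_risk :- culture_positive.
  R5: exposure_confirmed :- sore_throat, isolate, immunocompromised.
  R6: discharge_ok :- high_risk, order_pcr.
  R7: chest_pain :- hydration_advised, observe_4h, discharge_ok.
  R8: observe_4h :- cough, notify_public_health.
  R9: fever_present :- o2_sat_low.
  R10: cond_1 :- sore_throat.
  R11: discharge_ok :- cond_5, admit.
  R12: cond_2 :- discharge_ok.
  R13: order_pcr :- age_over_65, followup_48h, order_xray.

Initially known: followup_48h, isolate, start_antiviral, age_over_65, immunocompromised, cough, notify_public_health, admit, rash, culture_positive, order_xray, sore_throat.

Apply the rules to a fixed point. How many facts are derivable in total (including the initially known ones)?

Round 1 fires R4, R5, R8, R10, R13, giving high_risk, exposure_confirmed, observe_4h, cond_1, order_pcr.
Round 2 fires R1, R3, R6, giving rapid_test_pos, hydration_advised, discharge_ok.
Round 3 fires R7, R12, giving chest_pain, cond_2.
Closure: {admit, age_over_65, chest_pain, cond_1, cond_2, cough, culture_positive, discharge_ok, exposure_confirmed, followup_48h, high_risk, hydration_advised, immunocompromised, isolate, notify_public_health, observe_4h, order_pcr, order_xray, rapid_test_pos, rash, sore_throat, start_antiviral} — 22 facts.

22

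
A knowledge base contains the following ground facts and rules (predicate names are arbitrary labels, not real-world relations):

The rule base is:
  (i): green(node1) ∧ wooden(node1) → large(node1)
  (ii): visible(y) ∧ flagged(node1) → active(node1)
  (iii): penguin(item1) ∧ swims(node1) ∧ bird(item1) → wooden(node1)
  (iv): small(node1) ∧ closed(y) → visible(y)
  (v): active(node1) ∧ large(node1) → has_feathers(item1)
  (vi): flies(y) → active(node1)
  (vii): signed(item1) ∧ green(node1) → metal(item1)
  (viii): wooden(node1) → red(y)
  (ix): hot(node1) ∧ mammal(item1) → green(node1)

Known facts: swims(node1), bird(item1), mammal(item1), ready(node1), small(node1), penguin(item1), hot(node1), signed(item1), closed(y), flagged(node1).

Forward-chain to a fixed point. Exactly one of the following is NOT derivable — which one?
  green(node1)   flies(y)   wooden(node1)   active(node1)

flies(y)

Round 1: (iii) [penguin(item1) ∧ swims(node1) ∧ bird(item1) → wooden(node1)]; (iv) [small(node1) ∧ closed(y) → visible(y)]; (ix) [hot(node1) ∧ mammal(item1) → green(node1)]. Adds wooden(node1), visible(y), green(node1).
Round 2: (i) [green(node1) ∧ wooden(node1) → large(node1)]; (ii) [visible(y) ∧ flagged(node1) → active(node1)]; (vii) [signed(item1) ∧ green(node1) → metal(item1)]; (viii) [wooden(node1) → red(y)]. Adds large(node1), active(node1), metal(item1), red(y).
Round 3: (v) [active(node1) ∧ large(node1) → has_feathers(item1)]. Adds has_feathers(item1).
Derived: green(node1) (round 1), active(node1) (round 2), wooden(node1) (round 1). flies(y) never appears in any round.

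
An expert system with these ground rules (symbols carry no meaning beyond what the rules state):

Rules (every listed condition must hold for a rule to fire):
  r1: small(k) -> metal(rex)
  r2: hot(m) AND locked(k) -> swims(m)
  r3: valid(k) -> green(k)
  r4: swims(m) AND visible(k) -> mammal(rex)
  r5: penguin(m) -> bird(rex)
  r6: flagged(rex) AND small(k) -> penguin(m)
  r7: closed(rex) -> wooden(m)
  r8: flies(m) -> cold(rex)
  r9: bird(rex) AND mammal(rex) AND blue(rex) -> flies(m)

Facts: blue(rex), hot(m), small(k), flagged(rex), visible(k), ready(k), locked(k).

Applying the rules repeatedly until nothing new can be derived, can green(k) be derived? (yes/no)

Round 1: r1 [small(k) -> metal(rex)]; r2 [hot(m) AND locked(k) -> swims(m)]; r6 [flagged(rex) AND small(k) -> penguin(m)]. New: metal(rex), swims(m), penguin(m).
Round 2: r4 [swims(m) AND visible(k) -> mammal(rex)]; r5 [penguin(m) -> bird(rex)]. New: mammal(rex), bird(rex).
Round 3: r9 [bird(rex) AND mammal(rex) AND blue(rex) -> flies(m)]. New: flies(m).
Round 4: r8 [flies(m) -> cold(rex)]. New: cold(rex).
Fixed point reached. green(k) is concluded only by r3; r3 needs valid(k) (never derived).

no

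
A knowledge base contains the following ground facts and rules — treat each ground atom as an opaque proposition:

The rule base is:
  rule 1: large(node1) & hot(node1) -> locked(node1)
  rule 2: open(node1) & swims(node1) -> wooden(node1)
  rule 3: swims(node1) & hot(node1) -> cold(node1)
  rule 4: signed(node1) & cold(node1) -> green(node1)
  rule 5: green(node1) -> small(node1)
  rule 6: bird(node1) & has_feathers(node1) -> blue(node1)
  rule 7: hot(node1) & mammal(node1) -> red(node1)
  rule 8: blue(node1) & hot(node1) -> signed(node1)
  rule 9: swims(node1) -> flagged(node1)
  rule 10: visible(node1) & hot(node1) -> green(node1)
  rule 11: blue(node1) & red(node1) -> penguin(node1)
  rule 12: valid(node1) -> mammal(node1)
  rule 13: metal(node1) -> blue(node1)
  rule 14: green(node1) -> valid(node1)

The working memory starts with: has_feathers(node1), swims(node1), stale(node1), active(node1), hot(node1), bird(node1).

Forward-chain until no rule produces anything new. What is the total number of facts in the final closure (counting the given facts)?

Round 1 fires rule 3, rule 6, rule 9, giving cold(node1), blue(node1), flagged(node1).
Round 2 fires rule 8, giving signed(node1).
Round 3 fires rule 4, giving green(node1).
Round 4 fires rule 5, rule 14, giving small(node1), valid(node1).
Round 5 fires rule 12, giving mammal(node1).
Round 6 fires rule 7, giving red(node1).
Round 7 fires rule 11, giving penguin(node1).
Closure: {active(node1), bird(node1), blue(node1), cold(node1), flagged(node1), green(node1), has_feathers(node1), hot(node1), mammal(node1), penguin(node1), red(node1), signed(node1), small(node1), stale(node1), swims(node1), valid(node1)} — 16 facts.

16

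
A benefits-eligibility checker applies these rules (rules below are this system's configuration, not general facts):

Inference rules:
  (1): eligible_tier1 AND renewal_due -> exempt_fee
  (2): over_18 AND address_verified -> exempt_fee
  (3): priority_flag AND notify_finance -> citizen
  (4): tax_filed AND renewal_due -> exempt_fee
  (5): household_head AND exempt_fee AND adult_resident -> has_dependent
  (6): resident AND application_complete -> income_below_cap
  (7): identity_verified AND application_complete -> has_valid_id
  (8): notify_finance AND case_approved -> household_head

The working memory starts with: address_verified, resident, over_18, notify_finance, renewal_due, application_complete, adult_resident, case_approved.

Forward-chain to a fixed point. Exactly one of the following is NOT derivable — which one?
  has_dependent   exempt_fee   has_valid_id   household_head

Round 1 fires (2), (6), (8), giving exempt_fee, income_below_cap, household_head.
Round 2 fires (5), giving has_dependent.
Derived: household_head (round 1), has_dependent (round 2), exempt_fee (round 1). has_valid_id never appears in any round.

has_valid_id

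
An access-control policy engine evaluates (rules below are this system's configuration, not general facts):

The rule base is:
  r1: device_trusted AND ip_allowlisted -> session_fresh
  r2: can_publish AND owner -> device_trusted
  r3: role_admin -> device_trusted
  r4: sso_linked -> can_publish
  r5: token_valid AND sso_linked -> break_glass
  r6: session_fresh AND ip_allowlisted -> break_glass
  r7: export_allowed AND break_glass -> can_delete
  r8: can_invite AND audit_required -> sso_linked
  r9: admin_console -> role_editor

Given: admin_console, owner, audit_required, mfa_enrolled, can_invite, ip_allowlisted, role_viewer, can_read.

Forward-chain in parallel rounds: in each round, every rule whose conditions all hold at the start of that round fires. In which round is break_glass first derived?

Round 1: r8 [can_invite AND audit_required -> sso_linked]; r9 [admin_console -> role_editor]. New: sso_linked, role_editor.
Round 2: r4 [sso_linked -> can_publish]. New: can_publish.
Round 3: r2 [can_publish AND owner -> device_trusted]. New: device_trusted.
Round 4: r1 [device_trusted AND ip_allowlisted -> session_fresh]. New: session_fresh.
Round 5: r6 [session_fresh AND ip_allowlisted -> break_glass]. New: break_glass.
break_glass first appears in round 5.

5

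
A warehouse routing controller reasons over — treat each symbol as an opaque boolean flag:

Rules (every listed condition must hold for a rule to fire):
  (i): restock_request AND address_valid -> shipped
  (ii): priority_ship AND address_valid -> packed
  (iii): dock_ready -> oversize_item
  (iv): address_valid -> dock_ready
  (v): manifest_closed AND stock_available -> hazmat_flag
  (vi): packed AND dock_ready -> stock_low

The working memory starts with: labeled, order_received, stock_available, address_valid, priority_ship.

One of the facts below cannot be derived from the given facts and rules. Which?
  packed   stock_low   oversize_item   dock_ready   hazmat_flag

hazmat_flag

Round 1 — (ii), (iv), derive packed, dock_ready.
Round 2 — (iii), (vi), derive oversize_item, stock_low.
Derived: packed (round 1), dock_ready (round 1), stock_low (round 2), oversize_item (round 2). hazmat_flag never appears in any round.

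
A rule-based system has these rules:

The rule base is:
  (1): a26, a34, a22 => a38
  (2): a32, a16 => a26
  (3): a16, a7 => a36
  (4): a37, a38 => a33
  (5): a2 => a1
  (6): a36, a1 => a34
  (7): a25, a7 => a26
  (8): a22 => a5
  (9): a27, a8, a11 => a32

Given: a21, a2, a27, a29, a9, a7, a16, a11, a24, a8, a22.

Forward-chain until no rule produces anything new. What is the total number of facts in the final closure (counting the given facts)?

18

Round 1 — (3), (5), (8), (9), derive a36, a1, a5, a32.
Round 2 — (2), (6), derive a26, a34.
Round 3 — (1), derive a38.
Closure: {a1, a11, a16, a2, a21, a22, a24, a26, a27, a29, a32, a34, a36, a38, a5, a7, a8, a9} — 18 facts.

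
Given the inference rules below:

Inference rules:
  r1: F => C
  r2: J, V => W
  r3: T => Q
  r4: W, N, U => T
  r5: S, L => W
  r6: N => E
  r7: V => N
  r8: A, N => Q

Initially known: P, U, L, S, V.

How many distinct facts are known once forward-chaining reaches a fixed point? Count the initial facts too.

Round 1: r5 [S, L => W]; r7 [V => N]. New: W, N.
Round 2: r4 [W, N, U => T]; r6 [N => E]. New: T, E.
Round 3: r3 [T => Q]. New: Q.
Closure: {E, L, N, P, Q, S, T, U, V, W} — 10 facts.

10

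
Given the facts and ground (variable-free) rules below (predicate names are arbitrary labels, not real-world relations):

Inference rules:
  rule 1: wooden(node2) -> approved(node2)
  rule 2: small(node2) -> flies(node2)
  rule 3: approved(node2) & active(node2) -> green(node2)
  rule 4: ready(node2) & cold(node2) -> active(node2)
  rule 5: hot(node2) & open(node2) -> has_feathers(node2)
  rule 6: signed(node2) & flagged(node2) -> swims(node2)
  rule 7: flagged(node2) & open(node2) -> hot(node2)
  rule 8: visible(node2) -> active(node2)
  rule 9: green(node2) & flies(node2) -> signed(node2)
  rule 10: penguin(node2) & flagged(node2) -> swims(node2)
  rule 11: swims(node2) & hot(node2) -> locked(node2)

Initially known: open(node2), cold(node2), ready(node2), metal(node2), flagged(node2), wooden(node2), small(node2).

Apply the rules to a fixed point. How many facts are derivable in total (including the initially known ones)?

16

[1] rule 1 [wooden(node2) -> approved(node2)]; rule 2 [small(node2) -> flies(node2)]; rule 4 [ready(node2) & cold(node2) -> active(node2)]; rule 7 [flagged(node2) & open(node2) -> hot(node2)]. ⇒ new: approved(node2), flies(node2), active(node2), hot(node2).
[2] rule 3 [approved(node2) & active(node2) -> green(node2)]; rule 5 [hot(node2) & open(node2) -> has_feathers(node2)]. ⇒ new: green(node2), has_feathers(node2).
[3] rule 9 [green(node2) & flies(node2) -> signed(node2)]. ⇒ new: signed(node2).
[4] rule 6 [signed(node2) & flagged(node2) -> swims(node2)]. ⇒ new: swims(node2).
[5] rule 11 [swims(node2) & hot(node2) -> locked(node2)]. ⇒ new: locked(node2).
Closure: {active(node2), approved(node2), cold(node2), flagged(node2), flies(node2), green(node2), has_feathers(node2), hot(node2), locked(node2), metal(node2), open(node2), ready(node2), signed(node2), small(node2), swims(node2), wooden(node2)} — 16 facts.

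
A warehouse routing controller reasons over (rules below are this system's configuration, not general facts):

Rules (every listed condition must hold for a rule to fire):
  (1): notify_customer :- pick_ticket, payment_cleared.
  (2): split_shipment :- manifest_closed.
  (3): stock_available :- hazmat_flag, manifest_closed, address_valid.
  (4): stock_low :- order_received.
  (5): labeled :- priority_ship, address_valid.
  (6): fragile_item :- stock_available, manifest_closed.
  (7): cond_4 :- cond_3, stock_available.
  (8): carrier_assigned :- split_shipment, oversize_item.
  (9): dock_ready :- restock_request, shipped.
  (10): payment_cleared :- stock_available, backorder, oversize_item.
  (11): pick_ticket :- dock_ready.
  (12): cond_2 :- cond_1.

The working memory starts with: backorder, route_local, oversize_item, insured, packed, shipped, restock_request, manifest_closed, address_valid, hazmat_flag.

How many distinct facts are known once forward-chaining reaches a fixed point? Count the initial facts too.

[1] (2) [split_shipment :- manifest_closed.]; (3) [stock_available :- hazmat_flag, manifest_closed, address_valid.]; (9) [dock_ready :- restock_request, shipped.]. ⇒ new: split_shipment, stock_available, dock_ready.
[2] (6) [fragile_item :- stock_available, manifest_closed.]; (8) [carrier_assigned :- split_shipment, oversize_item.]; (10) [payment_cleared :- stock_available, backorder, oversize_item.]; (11) [pick_ticket :- dock_ready.]. ⇒ new: fragile_item, carrier_assigned, payment_cleared, pick_ticket.
[3] (1) [notify_customer :- pick_ticket, payment_cleared.]. ⇒ new: notify_customer.
Closure: {address_valid, backorder, carrier_assigned, dock_ready, fragile_item, hazmat_flag, insured, manifest_closed, notify_customer, oversize_item, packed, payment_cleared, pick_ticket, restock_request, route_local, shipped, split_shipment, stock_available} — 18 facts.

18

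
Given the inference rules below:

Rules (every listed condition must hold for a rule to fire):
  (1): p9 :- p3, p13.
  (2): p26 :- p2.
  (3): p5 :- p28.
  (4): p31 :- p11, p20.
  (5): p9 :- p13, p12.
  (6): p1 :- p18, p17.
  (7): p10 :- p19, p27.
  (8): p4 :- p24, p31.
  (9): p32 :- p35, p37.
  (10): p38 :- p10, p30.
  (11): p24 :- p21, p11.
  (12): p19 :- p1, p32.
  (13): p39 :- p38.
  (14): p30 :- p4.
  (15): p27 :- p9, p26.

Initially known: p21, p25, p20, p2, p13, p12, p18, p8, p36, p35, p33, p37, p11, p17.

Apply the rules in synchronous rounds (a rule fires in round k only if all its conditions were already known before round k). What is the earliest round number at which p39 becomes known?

5

[1] (2) [p26 :- p2.]; (4) [p31 :- p11, p20.]; (5) [p9 :- p13, p12.]; (6) [p1 :- p18, p17.]; (9) [p32 :- p35, p37.]; (11) [p24 :- p21, p11.]. ⇒ new: p26, p31, p9, p1, p32, p24.
[2] (8) [p4 :- p24, p31.]; (12) [p19 :- p1, p32.]; (15) [p27 :- p9, p26.]. ⇒ new: p4, p19, p27.
[3] (7) [p10 :- p19, p27.]; (14) [p30 :- p4.]. ⇒ new: p10, p30.
[4] (10) [p38 :- p10, p30.]. ⇒ new: p38.
[5] (13) [p39 :- p38.]. ⇒ new: p39.
p39 first appears in round 5.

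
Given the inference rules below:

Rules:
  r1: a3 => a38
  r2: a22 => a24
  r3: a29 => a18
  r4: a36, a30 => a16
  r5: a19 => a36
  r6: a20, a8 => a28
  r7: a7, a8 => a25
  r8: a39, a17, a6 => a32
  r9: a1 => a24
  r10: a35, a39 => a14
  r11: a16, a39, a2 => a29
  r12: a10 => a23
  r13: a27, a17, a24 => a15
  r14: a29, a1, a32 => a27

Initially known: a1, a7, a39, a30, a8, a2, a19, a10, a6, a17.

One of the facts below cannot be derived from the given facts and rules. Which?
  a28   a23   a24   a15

a28

[1] r5 [a19 => a36]; r7 [a7, a8 => a25]; r8 [a39, a17, a6 => a32]; r9 [a1 => a24]; r12 [a10 => a23]. ⇒ new: a36, a25, a32, a24, a23.
[2] r4 [a36, a30 => a16]. ⇒ new: a16.
[3] r11 [a16, a39, a2 => a29]. ⇒ new: a29.
[4] r3 [a29 => a18]; r14 [a29, a1, a32 => a27]. ⇒ new: a18, a27.
[5] r13 [a27, a17, a24 => a15]. ⇒ new: a15.
Derived: a15 (round 5), a24 (round 1), a23 (round 1). a28 never appears in any round.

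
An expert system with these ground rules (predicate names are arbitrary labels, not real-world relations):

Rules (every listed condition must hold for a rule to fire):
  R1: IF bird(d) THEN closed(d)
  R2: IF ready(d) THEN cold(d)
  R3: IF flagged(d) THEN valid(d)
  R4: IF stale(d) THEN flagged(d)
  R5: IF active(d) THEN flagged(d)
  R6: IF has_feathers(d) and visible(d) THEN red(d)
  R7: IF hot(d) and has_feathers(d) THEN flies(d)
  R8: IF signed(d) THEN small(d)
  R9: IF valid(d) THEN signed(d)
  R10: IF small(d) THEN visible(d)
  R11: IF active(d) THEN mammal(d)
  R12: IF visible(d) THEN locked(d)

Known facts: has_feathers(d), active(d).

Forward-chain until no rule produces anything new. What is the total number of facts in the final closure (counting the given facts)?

10

Round 1 fires R5, R11, giving flagged(d), mammal(d).
Round 2 fires R3, giving valid(d).
Round 3 fires R9, giving signed(d).
Round 4 fires R8, giving small(d).
Round 5 fires R10, giving visible(d).
Round 6 fires R6, R12, giving red(d), locked(d).
Closure: {active(d), flagged(d), has_feathers(d), locked(d), mammal(d), red(d), signed(d), small(d), valid(d), visible(d)} — 10 facts.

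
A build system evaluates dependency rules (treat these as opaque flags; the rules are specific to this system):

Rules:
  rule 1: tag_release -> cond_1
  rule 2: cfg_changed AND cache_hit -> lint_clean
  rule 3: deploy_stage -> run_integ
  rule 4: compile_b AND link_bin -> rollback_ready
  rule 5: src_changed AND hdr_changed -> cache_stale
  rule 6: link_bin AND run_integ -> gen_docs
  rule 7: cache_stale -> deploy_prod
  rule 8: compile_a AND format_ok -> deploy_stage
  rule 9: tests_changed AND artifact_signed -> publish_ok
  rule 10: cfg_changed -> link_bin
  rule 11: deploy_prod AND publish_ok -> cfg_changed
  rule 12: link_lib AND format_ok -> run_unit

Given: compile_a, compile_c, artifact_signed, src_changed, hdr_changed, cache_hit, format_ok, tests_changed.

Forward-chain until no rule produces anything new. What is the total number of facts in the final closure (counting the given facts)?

17

Round 1 fires rule 5, rule 8, rule 9, giving cache_stale, deploy_stage, publish_ok.
Round 2 fires rule 3, rule 7, giving run_integ, deploy_prod.
Round 3 fires rule 11, giving cfg_changed.
Round 4 fires rule 2, rule 10, giving lint_clean, link_bin.
Round 5 fires rule 6, giving gen_docs.
Closure: {artifact_signed, cache_hit, cache_stale, cfg_changed, compile_a, compile_c, deploy_prod, deploy_stage, format_ok, gen_docs, hdr_changed, link_bin, lint_clean, publish_ok, run_integ, src_changed, tests_changed} — 17 facts.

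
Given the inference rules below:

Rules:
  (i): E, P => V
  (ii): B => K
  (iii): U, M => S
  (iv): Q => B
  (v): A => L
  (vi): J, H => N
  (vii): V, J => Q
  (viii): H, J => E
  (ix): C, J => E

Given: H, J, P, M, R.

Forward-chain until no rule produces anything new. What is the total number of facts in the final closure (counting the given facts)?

Round 1: (vi) [J, H => N]; (viii) [H, J => E]. New: N, E.
Round 2: (i) [E, P => V]. New: V.
Round 3: (vii) [V, J => Q]. New: Q.
Round 4: (iv) [Q => B]. New: B.
Round 5: (ii) [B => K]. New: K.
Closure: {B, E, H, J, K, M, N, P, Q, R, V} — 11 facts.

11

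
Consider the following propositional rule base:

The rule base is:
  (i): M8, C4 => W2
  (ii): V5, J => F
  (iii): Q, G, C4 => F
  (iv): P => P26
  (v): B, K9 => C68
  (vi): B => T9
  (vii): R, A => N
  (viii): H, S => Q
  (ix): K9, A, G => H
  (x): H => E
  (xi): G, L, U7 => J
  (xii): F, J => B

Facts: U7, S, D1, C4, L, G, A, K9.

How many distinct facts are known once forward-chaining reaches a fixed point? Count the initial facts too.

16

Round 1: (ix) [K9, A, G => H]; (xi) [G, L, U7 => J]. New: H, J.
Round 2: (viii) [H, S => Q]; (x) [H => E]. New: Q, E.
Round 3: (iii) [Q, G, C4 => F]. New: F.
Round 4: (xii) [F, J => B]. New: B.
Round 5: (v) [B, K9 => C68]; (vi) [B => T9]. New: C68, T9.
Closure: {A, B, C4, C68, D1, E, F, G, H, J, K9, L, Q, S, T9, U7} — 16 facts.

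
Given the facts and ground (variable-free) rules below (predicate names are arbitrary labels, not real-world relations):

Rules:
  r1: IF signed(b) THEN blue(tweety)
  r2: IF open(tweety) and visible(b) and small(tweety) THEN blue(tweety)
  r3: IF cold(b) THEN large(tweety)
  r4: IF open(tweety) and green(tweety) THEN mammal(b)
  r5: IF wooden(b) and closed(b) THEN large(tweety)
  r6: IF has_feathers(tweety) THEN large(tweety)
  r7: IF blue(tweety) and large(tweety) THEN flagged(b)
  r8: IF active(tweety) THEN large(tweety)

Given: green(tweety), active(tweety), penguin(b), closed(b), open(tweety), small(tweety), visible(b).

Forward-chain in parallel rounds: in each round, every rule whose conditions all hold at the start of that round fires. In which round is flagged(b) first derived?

Round 1 fires r2, r4, r8, giving blue(tweety), mammal(b), large(tweety).
Round 2 fires r7, giving flagged(b).
flagged(b) first appears in round 2.

2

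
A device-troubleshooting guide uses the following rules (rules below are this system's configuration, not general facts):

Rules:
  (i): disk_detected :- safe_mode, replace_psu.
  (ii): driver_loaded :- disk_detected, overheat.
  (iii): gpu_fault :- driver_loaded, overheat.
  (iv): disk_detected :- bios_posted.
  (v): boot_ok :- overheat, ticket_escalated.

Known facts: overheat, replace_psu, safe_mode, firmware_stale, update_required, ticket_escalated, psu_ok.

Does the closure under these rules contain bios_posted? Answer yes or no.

no

[1] (i) [disk_detected :- safe_mode, replace_psu.]; (v) [boot_ok :- overheat, ticket_escalated.]. ⇒ new: disk_detected, boot_ok.
[2] (ii) [driver_loaded :- disk_detected, overheat.]. ⇒ new: driver_loaded.
[3] (iii) [gpu_fault :- driver_loaded, overheat.]. ⇒ new: gpu_fault.
Fixed point reached. No rule has bios_posted as a consequent, and it is not given.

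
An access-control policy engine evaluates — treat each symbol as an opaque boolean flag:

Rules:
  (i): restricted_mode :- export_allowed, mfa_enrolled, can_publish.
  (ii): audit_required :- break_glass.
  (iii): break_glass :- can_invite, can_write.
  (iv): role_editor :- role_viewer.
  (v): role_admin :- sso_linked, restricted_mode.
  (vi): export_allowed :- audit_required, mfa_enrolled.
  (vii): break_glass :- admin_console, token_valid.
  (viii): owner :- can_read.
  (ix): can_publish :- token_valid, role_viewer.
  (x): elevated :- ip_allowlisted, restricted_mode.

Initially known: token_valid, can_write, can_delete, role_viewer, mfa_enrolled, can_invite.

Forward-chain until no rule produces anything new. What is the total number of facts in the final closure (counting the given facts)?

Round 1 fires (iii), (iv), (ix), giving break_glass, role_editor, can_publish.
Round 2 fires (ii), giving audit_required.
Round 3 fires (vi), giving export_allowed.
Round 4 fires (i), giving restricted_mode.
Closure: {audit_required, break_glass, can_delete, can_invite, can_publish, can_write, export_allowed, mfa_enrolled, restricted_mode, role_editor, role_viewer, token_valid} — 12 facts.

12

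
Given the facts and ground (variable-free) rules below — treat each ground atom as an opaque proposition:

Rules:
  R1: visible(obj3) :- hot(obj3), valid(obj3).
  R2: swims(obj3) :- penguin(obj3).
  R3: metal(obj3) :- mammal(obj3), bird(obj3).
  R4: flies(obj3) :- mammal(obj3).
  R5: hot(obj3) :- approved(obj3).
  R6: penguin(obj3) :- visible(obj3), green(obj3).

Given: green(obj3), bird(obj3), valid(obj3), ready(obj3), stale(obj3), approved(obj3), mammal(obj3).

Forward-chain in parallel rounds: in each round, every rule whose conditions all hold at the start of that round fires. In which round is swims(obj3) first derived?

4

Round 1: R3 [metal(obj3) :- mammal(obj3), bird(obj3).]; R4 [flies(obj3) :- mammal(obj3).]; R5 [hot(obj3) :- approved(obj3).]. New: metal(obj3), flies(obj3), hot(obj3).
Round 2: R1 [visible(obj3) :- hot(obj3), valid(obj3).]. New: visible(obj3).
Round 3: R6 [penguin(obj3) :- visible(obj3), green(obj3).]. New: penguin(obj3).
Round 4: R2 [swims(obj3) :- penguin(obj3).]. New: swims(obj3).
swims(obj3) first appears in round 4.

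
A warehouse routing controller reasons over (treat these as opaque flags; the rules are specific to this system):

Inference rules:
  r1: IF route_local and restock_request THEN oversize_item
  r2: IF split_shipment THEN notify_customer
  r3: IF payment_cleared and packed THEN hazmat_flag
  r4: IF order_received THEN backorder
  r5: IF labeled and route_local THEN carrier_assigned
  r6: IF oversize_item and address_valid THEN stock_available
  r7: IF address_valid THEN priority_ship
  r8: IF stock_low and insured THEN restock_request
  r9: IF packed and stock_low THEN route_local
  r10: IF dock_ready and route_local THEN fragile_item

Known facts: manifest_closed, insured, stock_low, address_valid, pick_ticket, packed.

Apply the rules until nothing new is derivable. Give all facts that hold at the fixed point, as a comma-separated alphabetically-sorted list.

address_valid, insured, manifest_closed, oversize_item, packed, pick_ticket, priority_ship, restock_request, route_local, stock_available, stock_low

[1] r7 [IF address_valid THEN priority_ship]; r8 [IF stock_low and insured THEN restock_request]; r9 [IF packed and stock_low THEN route_local]. ⇒ new: priority_ship, restock_request, route_local.
[2] r1 [IF route_local and restock_request THEN oversize_item]. ⇒ new: oversize_item.
[3] r6 [IF oversize_item and address_valid THEN stock_available]. ⇒ new: stock_available.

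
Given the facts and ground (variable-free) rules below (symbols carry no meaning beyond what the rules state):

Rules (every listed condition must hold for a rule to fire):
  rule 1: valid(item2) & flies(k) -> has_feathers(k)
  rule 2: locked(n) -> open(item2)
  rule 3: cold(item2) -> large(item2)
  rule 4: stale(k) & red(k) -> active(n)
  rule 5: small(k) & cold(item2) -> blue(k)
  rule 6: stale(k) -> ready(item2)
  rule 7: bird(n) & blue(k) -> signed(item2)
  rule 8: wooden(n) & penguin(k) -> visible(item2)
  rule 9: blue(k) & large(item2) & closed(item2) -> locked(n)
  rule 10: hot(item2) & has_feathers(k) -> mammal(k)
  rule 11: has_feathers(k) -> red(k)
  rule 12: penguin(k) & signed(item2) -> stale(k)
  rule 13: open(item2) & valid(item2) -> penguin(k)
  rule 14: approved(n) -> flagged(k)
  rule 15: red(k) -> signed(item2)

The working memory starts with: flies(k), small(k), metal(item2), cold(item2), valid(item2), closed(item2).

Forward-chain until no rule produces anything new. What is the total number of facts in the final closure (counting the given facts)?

17

Round 1 fires rule 1, rule 3, rule 5, giving has_feathers(k), large(item2), blue(k).
Round 2 fires rule 9, rule 11, giving locked(n), red(k).
Round 3 fires rule 2, rule 15, giving open(item2), signed(item2).
Round 4 fires rule 13, giving penguin(k).
Round 5 fires rule 12, giving stale(k).
Round 6 fires rule 4, rule 6, giving active(n), ready(item2).
Closure: {active(n), blue(k), closed(item2), cold(item2), flies(k), has_feathers(k), large(item2), locked(n), metal(item2), open(item2), penguin(k), ready(item2), red(k), signed(item2), small(k), stale(k), valid(item2)} — 17 facts.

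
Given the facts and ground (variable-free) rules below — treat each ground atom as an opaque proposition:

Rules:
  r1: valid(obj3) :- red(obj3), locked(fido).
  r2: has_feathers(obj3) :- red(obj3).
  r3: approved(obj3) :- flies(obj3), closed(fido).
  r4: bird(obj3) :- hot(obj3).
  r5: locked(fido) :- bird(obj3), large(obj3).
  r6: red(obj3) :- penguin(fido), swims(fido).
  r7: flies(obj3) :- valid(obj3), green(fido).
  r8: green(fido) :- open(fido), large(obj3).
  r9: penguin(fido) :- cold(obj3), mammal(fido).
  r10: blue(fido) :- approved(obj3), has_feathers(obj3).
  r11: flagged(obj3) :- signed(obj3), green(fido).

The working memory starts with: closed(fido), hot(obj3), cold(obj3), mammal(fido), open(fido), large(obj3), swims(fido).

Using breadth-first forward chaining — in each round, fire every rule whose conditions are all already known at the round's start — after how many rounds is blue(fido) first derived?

Round 1: r4 [bird(obj3) :- hot(obj3).]; r8 [green(fido) :- open(fido), large(obj3).]; r9 [penguin(fido) :- cold(obj3), mammal(fido).]. New: bird(obj3), green(fido), penguin(fido).
Round 2: r5 [locked(fido) :- bird(obj3), large(obj3).]; r6 [red(obj3) :- penguin(fido), swims(fido).]. New: locked(fido), red(obj3).
Round 3: r1 [valid(obj3) :- red(obj3), locked(fido).]; r2 [has_feathers(obj3) :- red(obj3).]. New: valid(obj3), has_feathers(obj3).
Round 4: r7 [flies(obj3) :- valid(obj3), green(fido).]. New: flies(obj3).
Round 5: r3 [approved(obj3) :- flies(obj3), closed(fido).]. New: approved(obj3).
Round 6: r10 [blue(fido) :- approved(obj3), has_feathers(obj3).]. New: blue(fido).
blue(fido) first appears in round 6.

6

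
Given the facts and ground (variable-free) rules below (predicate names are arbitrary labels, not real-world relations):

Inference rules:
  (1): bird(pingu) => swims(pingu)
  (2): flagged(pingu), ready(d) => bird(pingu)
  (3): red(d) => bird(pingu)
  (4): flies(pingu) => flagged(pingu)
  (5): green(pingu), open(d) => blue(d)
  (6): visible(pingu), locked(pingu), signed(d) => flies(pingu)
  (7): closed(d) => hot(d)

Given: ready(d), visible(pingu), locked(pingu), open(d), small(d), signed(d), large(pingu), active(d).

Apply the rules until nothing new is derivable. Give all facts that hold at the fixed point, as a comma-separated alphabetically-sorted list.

Round 1: (6) [visible(pingu), locked(pingu), signed(d) => flies(pingu)]. Adds flies(pingu).
Round 2: (4) [flies(pingu) => flagged(pingu)]. Adds flagged(pingu).
Round 3: (2) [flagged(pingu), ready(d) => bird(pingu)]. Adds bird(pingu).
Round 4: (1) [bird(pingu) => swims(pingu)]. Adds swims(pingu).

active(d), bird(pingu), flagged(pingu), flies(pingu), large(pingu), locked(pingu), open(d), ready(d), signed(d), small(d), swims(pingu), visible(pingu)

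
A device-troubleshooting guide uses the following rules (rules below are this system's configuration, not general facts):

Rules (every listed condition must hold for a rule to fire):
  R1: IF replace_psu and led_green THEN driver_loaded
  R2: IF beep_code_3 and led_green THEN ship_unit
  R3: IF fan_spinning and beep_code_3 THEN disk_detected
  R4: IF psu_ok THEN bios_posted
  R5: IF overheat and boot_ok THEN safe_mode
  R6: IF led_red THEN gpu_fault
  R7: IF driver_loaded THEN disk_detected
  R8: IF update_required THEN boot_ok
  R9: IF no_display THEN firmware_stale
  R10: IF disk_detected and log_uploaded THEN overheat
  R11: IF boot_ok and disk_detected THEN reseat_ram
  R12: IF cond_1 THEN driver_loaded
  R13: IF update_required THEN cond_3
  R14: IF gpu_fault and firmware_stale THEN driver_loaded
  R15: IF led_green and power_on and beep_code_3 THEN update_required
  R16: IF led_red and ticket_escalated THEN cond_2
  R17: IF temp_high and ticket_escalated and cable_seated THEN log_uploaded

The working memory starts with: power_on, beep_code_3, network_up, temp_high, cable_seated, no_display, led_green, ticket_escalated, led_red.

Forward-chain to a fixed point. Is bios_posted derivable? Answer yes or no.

no

Round 1: R2 [IF beep_code_3 and led_green THEN ship_unit]; R6 [IF led_red THEN gpu_fault]; R9 [IF no_display THEN firmware_stale]; R15 [IF led_green and power_on and beep_code_3 THEN update_required]; R16 [IF led_red and ticket_escalated THEN cond_2]; R17 [IF temp_high and ticket_escalated and cable_seated THEN log_uploaded]. New: ship_unit, gpu_fault, firmware_stale, update_required, cond_2, log_uploaded.
Round 2: R8 [IF update_required THEN boot_ok]; R13 [IF update_required THEN cond_3]; R14 [IF gpu_fault and firmware_stale THEN driver_loaded]. New: boot_ok, cond_3, driver_loaded.
Round 3: R7 [IF driver_loaded THEN disk_detected]. New: disk_detected.
Round 4: R10 [IF disk_detected and log_uploaded THEN overheat]; R11 [IF boot_ok and disk_detected THEN reseat_ram]. New: overheat, reseat_ram.
Round 5: R5 [IF overheat and boot_ok THEN safe_mode]. New: safe_mode.
Fixed point reached. bios_posted is concluded only by R4; R4 needs psu_ok (never derived).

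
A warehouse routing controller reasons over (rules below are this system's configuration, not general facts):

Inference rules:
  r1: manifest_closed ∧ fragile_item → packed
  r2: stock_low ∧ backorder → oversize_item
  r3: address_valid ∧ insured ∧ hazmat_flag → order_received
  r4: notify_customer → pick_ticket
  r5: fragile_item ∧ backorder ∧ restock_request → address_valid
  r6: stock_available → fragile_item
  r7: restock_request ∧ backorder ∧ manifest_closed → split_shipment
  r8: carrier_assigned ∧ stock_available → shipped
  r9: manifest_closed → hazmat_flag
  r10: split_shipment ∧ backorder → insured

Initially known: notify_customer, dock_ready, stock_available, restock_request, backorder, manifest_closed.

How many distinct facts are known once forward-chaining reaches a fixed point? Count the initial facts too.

Round 1 — r4, r6, r7, r9, derive pick_ticket, fragile_item, split_shipment, hazmat_flag.
Round 2 — r1, r5, r10, derive packed, address_valid, insured.
Round 3 — r3, derive order_received.
Closure: {address_valid, backorder, dock_ready, fragile_item, hazmat_flag, insured, manifest_closed, notify_customer, order_received, packed, pick_ticket, restock_request, split_shipment, stock_available} — 14 facts.

14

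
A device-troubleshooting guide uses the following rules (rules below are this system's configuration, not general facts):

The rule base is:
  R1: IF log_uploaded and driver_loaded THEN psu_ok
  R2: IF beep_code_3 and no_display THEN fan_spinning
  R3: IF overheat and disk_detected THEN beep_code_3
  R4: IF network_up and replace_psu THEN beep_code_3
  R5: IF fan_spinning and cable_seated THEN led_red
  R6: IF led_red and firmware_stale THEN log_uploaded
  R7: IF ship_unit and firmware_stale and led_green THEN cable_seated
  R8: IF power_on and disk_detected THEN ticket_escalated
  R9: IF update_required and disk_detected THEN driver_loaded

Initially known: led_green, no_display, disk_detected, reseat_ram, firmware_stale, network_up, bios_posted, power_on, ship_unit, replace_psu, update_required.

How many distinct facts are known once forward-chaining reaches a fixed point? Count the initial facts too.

19

Round 1 fires R4, R7, R8, R9, giving beep_code_3, cable_seated, ticket_escalated, driver_loaded.
Round 2 fires R2, giving fan_spinning.
Round 3 fires R5, giving led_red.
Round 4 fires R6, giving log_uploaded.
Round 5 fires R1, giving psu_ok.
Closure: {beep_code_3, bios_posted, cable_seated, disk_detected, driver_loaded, fan_spinning, firmware_stale, led_green, led_red, log_uploaded, network_up, no_display, power_on, psu_ok, replace_psu, reseat_ram, ship_unit, ticket_escalated, update_required} — 19 facts.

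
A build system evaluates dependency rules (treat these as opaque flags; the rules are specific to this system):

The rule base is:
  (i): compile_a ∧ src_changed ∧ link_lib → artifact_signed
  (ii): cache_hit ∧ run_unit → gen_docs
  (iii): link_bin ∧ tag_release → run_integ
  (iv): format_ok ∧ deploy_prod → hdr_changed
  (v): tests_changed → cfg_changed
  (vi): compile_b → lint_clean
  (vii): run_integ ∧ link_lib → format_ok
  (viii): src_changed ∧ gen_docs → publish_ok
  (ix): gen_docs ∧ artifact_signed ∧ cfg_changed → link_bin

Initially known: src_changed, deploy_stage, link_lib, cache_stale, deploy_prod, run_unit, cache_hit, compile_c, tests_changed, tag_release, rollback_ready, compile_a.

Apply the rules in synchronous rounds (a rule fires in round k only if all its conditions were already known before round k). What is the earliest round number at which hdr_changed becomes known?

Round 1: (i) [compile_a ∧ src_changed ∧ link_lib → artifact_signed]; (ii) [cache_hit ∧ run_unit → gen_docs]; (v) [tests_changed → cfg_changed]. New: artifact_signed, gen_docs, cfg_changed.
Round 2: (viii) [src_changed ∧ gen_docs → publish_ok]; (ix) [gen_docs ∧ artifact_signed ∧ cfg_changed → link_bin]. New: publish_ok, link_bin.
Round 3: (iii) [link_bin ∧ tag_release → run_integ]. New: run_integ.
Round 4: (vii) [run_integ ∧ link_lib → format_ok]. New: format_ok.
Round 5: (iv) [format_ok ∧ deploy_prod → hdr_changed]. New: hdr_changed.
hdr_changed first appears in round 5.

5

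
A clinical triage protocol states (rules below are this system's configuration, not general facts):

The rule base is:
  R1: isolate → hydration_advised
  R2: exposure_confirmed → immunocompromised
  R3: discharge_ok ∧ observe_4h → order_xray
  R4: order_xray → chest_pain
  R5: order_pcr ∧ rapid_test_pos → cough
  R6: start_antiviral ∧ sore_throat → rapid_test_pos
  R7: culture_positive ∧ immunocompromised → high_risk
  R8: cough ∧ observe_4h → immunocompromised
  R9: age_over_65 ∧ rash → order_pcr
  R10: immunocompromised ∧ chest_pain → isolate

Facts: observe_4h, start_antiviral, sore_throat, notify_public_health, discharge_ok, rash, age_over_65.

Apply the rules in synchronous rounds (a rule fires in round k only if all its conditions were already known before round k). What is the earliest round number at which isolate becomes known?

[1] R3 [discharge_ok ∧ observe_4h → order_xray]; R6 [start_antiviral ∧ sore_throat → rapid_test_pos]; R9 [age_over_65 ∧ rash → order_pcr]. ⇒ new: order_xray, rapid_test_pos, order_pcr.
[2] R4 [order_xray → chest_pain]; R5 [order_pcr ∧ rapid_test_pos → cough]. ⇒ new: chest_pain, cough.
[3] R8 [cough ∧ observe_4h → immunocompromised]. ⇒ new: immunocompromised.
[4] R10 [immunocompromised ∧ chest_pain → isolate]. ⇒ new: isolate.
isolate first appears in round 4.

4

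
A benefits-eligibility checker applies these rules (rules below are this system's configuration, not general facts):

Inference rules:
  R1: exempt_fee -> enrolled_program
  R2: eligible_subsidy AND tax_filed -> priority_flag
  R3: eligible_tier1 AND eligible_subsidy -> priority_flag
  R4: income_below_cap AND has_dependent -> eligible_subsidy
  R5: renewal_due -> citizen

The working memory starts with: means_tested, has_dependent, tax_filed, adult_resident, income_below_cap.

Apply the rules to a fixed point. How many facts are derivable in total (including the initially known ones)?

Round 1 — R4, derive eligible_subsidy.
Round 2 — R2, derive priority_flag.
Closure: {adult_resident, eligible_subsidy, has_dependent, income_below_cap, means_tested, priority_flag, tax_filed} — 7 facts.

7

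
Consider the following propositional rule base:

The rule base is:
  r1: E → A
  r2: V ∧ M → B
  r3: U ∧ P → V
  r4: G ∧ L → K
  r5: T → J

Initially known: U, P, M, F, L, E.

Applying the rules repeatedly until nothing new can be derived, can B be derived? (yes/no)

yes

Round 1: r1 [E → A]; r3 [U ∧ P → V]. Adds A, V.
Round 2: r2 [V ∧ M → B]. Adds B.
B appears in round 2, so it is derivable.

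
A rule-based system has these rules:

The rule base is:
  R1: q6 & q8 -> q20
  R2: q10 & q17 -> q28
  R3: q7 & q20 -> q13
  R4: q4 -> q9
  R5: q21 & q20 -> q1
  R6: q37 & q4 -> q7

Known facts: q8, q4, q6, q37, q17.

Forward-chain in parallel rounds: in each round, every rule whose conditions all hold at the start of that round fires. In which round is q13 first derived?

Round 1 fires R1, R4, R6, giving q20, q9, q7.
Round 2 fires R3, giving q13.
q13 first appears in round 2.

2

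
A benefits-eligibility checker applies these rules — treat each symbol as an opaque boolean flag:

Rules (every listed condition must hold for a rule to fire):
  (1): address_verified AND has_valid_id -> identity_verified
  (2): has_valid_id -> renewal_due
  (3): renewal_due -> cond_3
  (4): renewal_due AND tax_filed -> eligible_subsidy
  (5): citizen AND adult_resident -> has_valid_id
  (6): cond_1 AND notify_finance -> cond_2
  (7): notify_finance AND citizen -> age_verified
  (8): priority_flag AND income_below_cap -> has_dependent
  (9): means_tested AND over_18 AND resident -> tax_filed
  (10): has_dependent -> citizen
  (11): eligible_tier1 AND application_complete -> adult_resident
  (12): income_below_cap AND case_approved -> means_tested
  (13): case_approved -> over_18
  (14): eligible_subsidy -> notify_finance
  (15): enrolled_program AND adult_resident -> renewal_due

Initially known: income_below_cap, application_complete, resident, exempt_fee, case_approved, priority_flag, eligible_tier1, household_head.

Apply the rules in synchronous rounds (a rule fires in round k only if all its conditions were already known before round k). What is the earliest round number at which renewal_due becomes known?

4

Round 1: (8) [priority_flag AND income_below_cap -> has_dependent]; (11) [eligible_tier1 AND application_complete -> adult_resident]; (12) [income_below_cap AND case_approved -> means_tested]; (13) [case_approved -> over_18]. Adds has_dependent, adult_resident, means_tested, over_18.
Round 2: (9) [means_tested AND over_18 AND resident -> tax_filed]; (10) [has_dependent -> citizen]. Adds tax_filed, citizen.
Round 3: (5) [citizen AND adult_resident -> has_valid_id]. Adds has_valid_id.
Round 4: (2) [has_valid_id -> renewal_due]. Adds renewal_due.
renewal_due first appears in round 4.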